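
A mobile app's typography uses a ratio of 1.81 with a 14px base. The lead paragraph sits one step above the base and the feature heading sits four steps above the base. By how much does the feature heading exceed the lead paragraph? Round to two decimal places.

Step 1: 14.0 × 1.81 = 25.3400px
Step 4: 14.0 × 1.81⁴ = 150.2596px
Difference: 150.2596 − 25.3400 = 124.9196px

124.92px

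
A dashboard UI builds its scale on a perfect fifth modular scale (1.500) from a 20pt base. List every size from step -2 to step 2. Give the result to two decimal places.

8.89pt, 13.33pt, 20.00pt, 30.00pt, 45.00pt

Step -2: 20.0 ÷ 1.500² = 8.89
Step -1: 20.0 ÷ 1.500 = 13.33
Step 0: 20pt
Step 1: 20.0 × 1.500 = 30.00
Step 2: 20.0 × 1.500² = 45.00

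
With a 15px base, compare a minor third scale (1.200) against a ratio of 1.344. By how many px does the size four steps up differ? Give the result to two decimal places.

17.84px

Minor third: 15.0 × 1.200⁴ = 31.1040px
At 1.344: 15.0 × 1.344⁴ = 48.9427px
Difference: 48.9427 − 31.1040 = 17.8387px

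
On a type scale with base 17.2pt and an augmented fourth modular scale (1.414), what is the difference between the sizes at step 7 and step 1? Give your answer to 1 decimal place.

Step 1: 17.2 × 1.414 = 24.321pt
Step 7: 17.2 × 1.414⁷ = 194.390pt
Difference: 194.390 − 24.321 = 170.069pt

170.1pt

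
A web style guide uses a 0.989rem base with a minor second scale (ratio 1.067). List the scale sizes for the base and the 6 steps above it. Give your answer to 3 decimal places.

Step 0: 0.989rem
Step 1: 0.989 × 1.067 = 1.055
Step 2: 0.989 × 1.067² = 1.126
Step 3: 0.989 × 1.067³ = 1.201
Step 4: 0.989 × 1.067⁴ = 1.282
Step 5: 0.989 × 1.067⁵ = 1.368
Step 6: 0.989 × 1.067⁶ = 1.459

0.989rem, 1.055rem, 1.126rem, 1.201rem, 1.282rem, 1.368rem, 1.459rem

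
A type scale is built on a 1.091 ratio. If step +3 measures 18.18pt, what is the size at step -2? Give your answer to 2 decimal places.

18.18 ÷ 1.091⁵ = 18.18 ÷ 1.54569 ≈ 11.762

11.76pt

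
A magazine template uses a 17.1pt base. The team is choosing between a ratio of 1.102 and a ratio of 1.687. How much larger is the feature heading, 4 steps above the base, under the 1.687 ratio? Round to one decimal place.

113.3pt

At 1.102: 17.1 × 1.102⁴ = 25.219pt
At 1.687: 17.1 × 1.687⁴ = 138.502pt
Difference: 138.502 − 25.219 = 113.283pt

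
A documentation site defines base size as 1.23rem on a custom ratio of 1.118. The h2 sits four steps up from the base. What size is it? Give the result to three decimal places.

A modular type scale is a geometric sequence: sizeₙ = base × rⁿ.
1.23 × 1.118⁴ = 1.23 × 1.56231 ≈ 1.922

1.922rem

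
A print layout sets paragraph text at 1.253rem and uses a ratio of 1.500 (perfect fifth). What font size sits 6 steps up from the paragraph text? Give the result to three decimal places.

14.272rem

1.253 × 1.500⁶ = 1.253 × 11.39062 ≈ 14.272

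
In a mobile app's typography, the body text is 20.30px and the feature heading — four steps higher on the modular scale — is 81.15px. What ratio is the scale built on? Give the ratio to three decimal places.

r⁴ = 81.15 / 20.30, so r = (81.15/20.30)^(1/4).
r = 3.9975^(1/4) ≈ 1.4140

1.414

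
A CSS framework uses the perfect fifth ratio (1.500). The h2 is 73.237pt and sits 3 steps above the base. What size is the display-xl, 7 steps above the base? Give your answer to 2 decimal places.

370.76pt

73.237 × 1.500⁴ = 73.237 × 5.06250 ≈ 370.762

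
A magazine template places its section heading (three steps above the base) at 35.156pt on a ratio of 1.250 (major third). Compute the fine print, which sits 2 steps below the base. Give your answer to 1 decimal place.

Moving from step +3 to step -2 is 5 steps down, so divide by r⁵.
35.156 ÷ 1.250⁵ = 35.156 ÷ 3.05176 ≈ 11.520

11.5pt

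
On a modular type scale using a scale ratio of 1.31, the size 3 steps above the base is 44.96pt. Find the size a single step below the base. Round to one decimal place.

15.3pt

The gap is -1 − (3) = -4 steps, so the factor is 1.31^-4.
44.96 ÷ 1.31⁴ = 44.96 ÷ 2.94500 ≈ 15.267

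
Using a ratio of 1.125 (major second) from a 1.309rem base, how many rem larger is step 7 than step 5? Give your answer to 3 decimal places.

0.627rem

Step 5: 1.309 × 1.125⁵ = 2.35886rem
Step 7: 1.309 × 1.125⁷ = 2.98543rem
Difference: 2.98543 − 2.35886 = 0.62657rem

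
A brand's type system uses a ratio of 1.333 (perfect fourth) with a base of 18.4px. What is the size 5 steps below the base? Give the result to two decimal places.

Each step on a modular scale multiplies by the ratio, so the size n steps from the base is base × ratioⁿ.
18.4 ÷ 1.333⁵ = 18.4 ÷ 4.20873 ≈ 4.37

4.37px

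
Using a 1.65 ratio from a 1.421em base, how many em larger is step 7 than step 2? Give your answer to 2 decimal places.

Step 2: 1.421 × 1.65² = 3.8687em
Step 7: 1.421 × 1.65⁷ = 47.3131em
Difference: 47.3131 − 3.8687 = 43.4444em

43.44em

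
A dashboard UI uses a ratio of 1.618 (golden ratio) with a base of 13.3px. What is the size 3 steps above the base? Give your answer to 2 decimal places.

56.34px

Every step multiplies by the scale ratio.
13.3 × 1.618³ = 13.3 × 4.23580 ≈ 56.34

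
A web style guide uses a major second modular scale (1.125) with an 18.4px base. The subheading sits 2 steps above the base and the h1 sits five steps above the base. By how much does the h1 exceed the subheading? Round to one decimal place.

9.9px

Step 2: 18.4 × 1.125² = 23.287px
Step 5: 18.4 × 1.125⁵ = 33.157px
Difference: 33.157 − 23.287 = 9.870px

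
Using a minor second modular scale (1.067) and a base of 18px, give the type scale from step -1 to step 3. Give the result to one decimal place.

16.9px, 18.0px, 19.2px, 20.5px, 21.9px

Step -1: 18.0 ÷ 1.067 = 16.9
Step 0: 18px
Step 1: 18.0 × 1.067 = 19.2
Step 2: 18.0 × 1.067² = 20.5
Step 3: 18.0 × 1.067³ = 21.9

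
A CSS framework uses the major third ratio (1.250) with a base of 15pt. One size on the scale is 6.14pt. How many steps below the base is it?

1.250ⁿ = 15 / 6.14 = 2.4430
n = ln(2.4430) / ln(1.250) = 0.8932 / 0.2231 ≈ 4.00

4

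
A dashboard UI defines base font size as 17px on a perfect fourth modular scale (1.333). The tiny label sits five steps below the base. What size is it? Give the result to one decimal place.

17.0 ÷ 1.333⁵ = 17.0 ÷ 4.20873 ≈ 4.04

4.0px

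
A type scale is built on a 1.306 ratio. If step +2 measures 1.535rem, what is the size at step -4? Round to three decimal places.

1.535 ÷ 1.306⁶ = 1.535 ÷ 4.96203 ≈ 0.309

0.309rem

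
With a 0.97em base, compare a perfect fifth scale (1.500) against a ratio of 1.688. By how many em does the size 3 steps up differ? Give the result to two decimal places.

Perfect fifth: 0.97 × 1.500³ = 3.2737em
At 1.688: 0.97 × 1.688³ = 4.6654em
Difference: 4.6654 − 3.2737 = 1.3917em

1.39em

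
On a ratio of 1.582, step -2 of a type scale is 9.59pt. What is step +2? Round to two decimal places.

60.07pt

The gap is 2 − (-2) = 4 steps, so the factor is 1.582^4.
9.59 × 1.582⁴ = 9.59 × 6.26363 ≈ 60.068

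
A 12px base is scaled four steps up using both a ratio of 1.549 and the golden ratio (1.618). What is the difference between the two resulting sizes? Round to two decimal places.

At 1.549: 12.0 × 1.549⁴ = 69.0855px
Golden ratio: 12.0 × 1.618⁴ = 82.2423px
Difference: 82.2423 − 69.0855 = 13.1568px

13.16px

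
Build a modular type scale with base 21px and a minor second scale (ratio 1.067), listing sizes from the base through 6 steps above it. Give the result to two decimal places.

Step 0: 21px
Step 1: 21.0 × 1.067 = 22.41
Step 2: 21.0 × 1.067² = 23.91
Step 3: 21.0 × 1.067³ = 25.51
Step 4: 21.0 × 1.067⁴ = 27.22
Step 5: 21.0 × 1.067⁵ = 29.04
Step 6: 21.0 × 1.067⁶ = 30.99

21.00px, 22.41px, 23.91px, 25.51px, 27.22px, 29.04px, 30.99px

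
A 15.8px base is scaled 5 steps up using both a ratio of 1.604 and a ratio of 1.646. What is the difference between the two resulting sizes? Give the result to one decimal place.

At 1.604: 15.8 × 1.604⁵ = 167.756px
At 1.646: 15.8 × 1.646⁵ = 190.900px
Difference: 190.900 − 167.756 = 23.144px

23.1px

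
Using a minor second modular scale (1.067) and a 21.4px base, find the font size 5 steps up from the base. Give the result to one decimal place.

Every step multiplies by the scale ratio.
21.4 × 1.067⁵ = 21.4 × 1.38300 ≈ 29.60

29.6px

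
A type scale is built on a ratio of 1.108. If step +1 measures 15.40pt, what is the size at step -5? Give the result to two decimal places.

8.32pt

15.40 ÷ 1.108⁶ = 15.40 ÷ 1.85028 ≈ 8.323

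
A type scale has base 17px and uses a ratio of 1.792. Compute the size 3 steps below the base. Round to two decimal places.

2.95px

A modular type scale is a geometric sequence: sizeₙ = base × rⁿ.
17.0 ÷ 1.792³ = 17.0 ÷ 5.75459 ≈ 2.95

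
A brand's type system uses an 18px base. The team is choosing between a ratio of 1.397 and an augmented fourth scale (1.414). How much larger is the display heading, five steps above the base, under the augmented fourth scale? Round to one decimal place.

6.0px

At 1.397: 18.0 × 1.397⁵ = 95.776px
Augmented fourth: 18.0 × 1.414⁵ = 101.747px
Difference: 101.747 − 95.776 = 5.971px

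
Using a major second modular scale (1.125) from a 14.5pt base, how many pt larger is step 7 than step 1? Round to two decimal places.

Step 1: 14.5 × 1.125 = 16.3125pt
Step 7: 14.5 × 1.125⁷ = 33.0701pt
Difference: 33.0701 − 16.3125 = 16.7576pt

16.76pt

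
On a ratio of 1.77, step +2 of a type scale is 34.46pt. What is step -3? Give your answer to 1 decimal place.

2.0pt

34.46 ÷ 1.77⁵ = 34.46 ÷ 17.37266 ≈ 1.984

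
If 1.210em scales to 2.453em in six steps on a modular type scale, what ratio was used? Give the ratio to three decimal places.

r⁶ = 2.453 / 1.210, so r = (2.453/1.210)^(1/6).
r = 2.0273^(1/6) ≈ 1.1250

1.125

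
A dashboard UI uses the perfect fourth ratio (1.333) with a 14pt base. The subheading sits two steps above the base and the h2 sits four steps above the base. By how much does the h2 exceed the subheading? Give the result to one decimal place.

19.3pt

Step 2: 14.0 × 1.333² = 24.876pt
Step 4: 14.0 × 1.333⁴ = 44.203pt
Difference: 44.203 − 24.876 = 19.327pt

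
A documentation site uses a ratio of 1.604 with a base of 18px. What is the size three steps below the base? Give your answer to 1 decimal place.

4.4px

A modular type scale is a geometric sequence: sizeₙ = base × rⁿ.
18.0 ÷ 1.604³ = 18.0 ÷ 4.12680 ≈ 4.36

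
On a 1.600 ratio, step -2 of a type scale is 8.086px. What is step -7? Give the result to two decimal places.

0.77px

Moving from step -2 to step -7 is 5 steps down, so divide by r⁵.
8.086 ÷ 1.600⁵ = 8.086 ÷ 10.48576 ≈ 0.771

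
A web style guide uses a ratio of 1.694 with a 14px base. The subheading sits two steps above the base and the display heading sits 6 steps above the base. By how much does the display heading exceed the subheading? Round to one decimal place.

Step 2: 14.0 × 1.694² = 40.175px
Step 6: 14.0 × 1.694⁶ = 330.833px
Difference: 330.833 − 40.175 = 290.658px

290.7px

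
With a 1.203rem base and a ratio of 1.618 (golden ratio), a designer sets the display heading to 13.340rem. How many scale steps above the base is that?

5

1.618ⁿ = 13.340 / 1.203 = 11.0889
n = ln(11.0889) / ln(1.618) = 2.4059 / 0.4812 ≈ 5.00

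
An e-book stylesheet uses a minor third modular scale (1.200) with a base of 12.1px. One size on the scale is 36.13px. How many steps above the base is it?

1.200ⁿ = 36.13 / 12.1 = 2.9860
n = ln(2.9860) / ln(1.200) = 1.0939 / 0.1823 ≈ 6.00

6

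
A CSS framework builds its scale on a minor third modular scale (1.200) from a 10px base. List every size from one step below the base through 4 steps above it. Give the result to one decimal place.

Step -1: 10.0 ÷ 1.200 = 8.3
Step 0: 10px
Step 1: 10.0 × 1.200 = 12.0
Step 2: 10.0 × 1.200² = 14.4
Step 3: 10.0 × 1.200³ = 17.3
Step 4: 10.0 × 1.200⁴ = 20.7

8.3px, 10.0px, 12.0px, 14.4px, 17.3px, 20.7px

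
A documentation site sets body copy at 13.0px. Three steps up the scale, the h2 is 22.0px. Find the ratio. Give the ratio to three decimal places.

1.192

The ratio satisfies 13.0 × r³ = 22.0, so r = (22.0 / 13.0)^(1/3).
r = 1.6923^(1/3) ≈ 1.1917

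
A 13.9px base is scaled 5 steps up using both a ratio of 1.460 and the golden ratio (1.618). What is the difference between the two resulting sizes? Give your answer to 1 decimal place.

At 1.460: 13.9 × 1.460⁵ = 92.210px
Golden ratio: 13.9 × 1.618⁵ = 154.137px
Difference: 154.137 − 92.210 = 61.927px

61.9px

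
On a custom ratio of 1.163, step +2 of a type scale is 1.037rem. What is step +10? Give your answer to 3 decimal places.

Moving from step +2 to step +10 is 8 steps up, so multiply by r⁸.
1.037 × 1.163⁸ = 1.037 × 3.34686 ≈ 3.471

3.471rem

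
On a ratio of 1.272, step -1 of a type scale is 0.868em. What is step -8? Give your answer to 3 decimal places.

0.868 ÷ 1.272⁷ = 0.868 ÷ 5.38778 ≈ 0.161

0.161em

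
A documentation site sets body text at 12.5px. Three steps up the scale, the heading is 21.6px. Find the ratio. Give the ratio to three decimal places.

The ratio satisfies 12.5 × r³ = 21.6, so r = (21.6 / 12.5)^(1/3).
r = 1.7280^(1/3) ≈ 1.2000

1.200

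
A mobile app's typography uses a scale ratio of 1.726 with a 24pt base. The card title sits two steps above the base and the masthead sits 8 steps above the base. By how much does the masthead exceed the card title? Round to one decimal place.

Step 2: 24.0 × 1.726² = 71.498pt
Step 8: 24.0 × 1.726⁸ = 1890.330pt
Difference: 1890.330 − 71.498 = 1818.832pt

1818.8pt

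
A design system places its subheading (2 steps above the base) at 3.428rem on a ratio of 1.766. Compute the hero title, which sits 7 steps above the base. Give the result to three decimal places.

58.884rem

Moving from step +2 to step +7 is 5 steps up, so multiply by r⁵.
3.428 × 1.766⁵ = 3.428 × 17.17724 ≈ 58.884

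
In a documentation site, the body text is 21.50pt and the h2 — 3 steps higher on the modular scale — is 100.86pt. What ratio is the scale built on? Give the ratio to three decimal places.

The ratio satisfies 21.50 × r³ = 100.86, so r = (100.86 / 21.50)^(1/3).
r = 4.6912^(1/3) ≈ 1.6740

1.674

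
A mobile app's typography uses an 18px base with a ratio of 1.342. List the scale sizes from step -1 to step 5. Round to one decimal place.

Step -1: 18.0 ÷ 1.342 = 13.4
Step 0: 18px
Step 1: 18.0 × 1.342 = 24.2
Step 2: 18.0 × 1.342² = 32.4
Step 3: 18.0 × 1.342³ = 43.5
Step 4: 18.0 × 1.342⁴ = 58.4
Step 5: 18.0 × 1.342⁵ = 78.3

13.4px, 18.0px, 24.2px, 32.4px, 43.5px, 58.4px, 78.3px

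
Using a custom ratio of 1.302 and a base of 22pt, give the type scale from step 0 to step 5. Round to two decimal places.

Step 0: 22pt
Step 1: 22.0 × 1.302 = 28.64
Step 2: 22.0 × 1.302² = 37.29
Step 3: 22.0 × 1.302³ = 48.56
Step 4: 22.0 × 1.302⁴ = 63.22
Step 5: 22.0 × 1.302⁵ = 82.31

22.00pt, 28.64pt, 37.29pt, 48.56pt, 63.22pt, 82.31pt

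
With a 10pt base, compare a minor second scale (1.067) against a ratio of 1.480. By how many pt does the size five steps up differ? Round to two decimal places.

Minor second: 10.0 × 1.067⁵ = 13.8300pt
At 1.480: 10.0 × 1.480⁵ = 71.0082pt
Difference: 71.0082 − 13.8300 = 57.1782pt

57.18pt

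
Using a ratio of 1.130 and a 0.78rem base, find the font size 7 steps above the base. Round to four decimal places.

1.8350rem

A modular type scale is a geometric sequence: sizeₙ = base × rⁿ.
0.78 × 1.130⁷ = 0.78 × 2.35261 ≈ 1.8350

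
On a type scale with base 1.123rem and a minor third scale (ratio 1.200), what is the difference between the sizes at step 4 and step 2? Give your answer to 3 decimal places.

Step 2: 1.123 × 1.200² = 1.61712rem
Step 4: 1.123 × 1.200⁴ = 2.32865rem
Difference: 2.32865 − 1.61712 = 0.71153rem

0.712rem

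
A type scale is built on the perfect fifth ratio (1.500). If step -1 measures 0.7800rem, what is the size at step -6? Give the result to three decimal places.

0.103rem

0.7800 ÷ 1.500⁵ = 0.7800 ÷ 7.59375 ≈ 0.103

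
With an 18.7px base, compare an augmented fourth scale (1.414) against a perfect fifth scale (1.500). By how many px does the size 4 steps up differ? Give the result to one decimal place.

Augmented fourth: 18.7 × 1.414⁴ = 74.755px
Perfect fifth: 18.7 × 1.500⁴ = 94.669px
Difference: 94.669 − 74.755 = 19.914px

19.9px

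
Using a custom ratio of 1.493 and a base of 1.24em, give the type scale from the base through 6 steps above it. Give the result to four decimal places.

1.2400em, 1.8513em, 2.7640em, 4.1267em, 6.1611em, 9.1986em, 13.7335em

Step 0: 1.24em
Step 1: 1.24 × 1.493 = 1.8513
Step 2: 1.24 × 1.493² = 2.7640
Step 3: 1.24 × 1.493³ = 4.1267
Step 4: 1.24 × 1.493⁴ = 6.1611
Step 5: 1.24 × 1.493⁵ = 9.1986
Step 6: 1.24 × 1.493⁶ = 13.7335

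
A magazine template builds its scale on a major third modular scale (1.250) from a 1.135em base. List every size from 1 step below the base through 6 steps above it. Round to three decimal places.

0.908em, 1.135em, 1.419em, 1.773em, 2.217em, 2.771em, 3.464em, 4.330em

Step -1: 1.135 ÷ 1.250 = 0.908
Step 0: 1.135em
Step 1: 1.135 × 1.250 = 1.419
Step 2: 1.135 × 1.250² = 1.773
Step 3: 1.135 × 1.250³ = 2.217
Step 4: 1.135 × 1.250⁴ = 2.771
Step 5: 1.135 × 1.250⁵ = 3.464
Step 6: 1.135 × 1.250⁶ = 4.330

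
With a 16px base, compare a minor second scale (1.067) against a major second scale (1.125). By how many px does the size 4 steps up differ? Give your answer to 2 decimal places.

4.89px

Minor second: 16.0 × 1.067⁴ = 20.7385px
Major second: 16.0 × 1.125⁴ = 25.6289px
Difference: 25.6289 − 20.7385 = 4.8904px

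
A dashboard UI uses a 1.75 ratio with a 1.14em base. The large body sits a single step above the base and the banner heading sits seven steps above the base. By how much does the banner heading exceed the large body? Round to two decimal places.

55.31em

Step 1: 1.14 × 1.75 = 1.9950em
Step 7: 1.14 × 1.75⁷ = 57.3022em
Difference: 57.3022 − 1.9950 = 55.3072em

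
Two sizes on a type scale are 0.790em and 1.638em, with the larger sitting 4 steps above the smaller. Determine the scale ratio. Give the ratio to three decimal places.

1.200

r⁴ = 1.638 / 0.790, so r = (1.638/0.790)^(1/4).
r = 2.0734^(1/4) ≈ 1.2000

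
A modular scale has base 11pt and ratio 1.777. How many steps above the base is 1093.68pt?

8

1.777ⁿ = 1093.68 / 11 = 99.4255
n = ln(99.4255) / ln(1.777) = 4.5994 / 0.5749 ≈ 8.00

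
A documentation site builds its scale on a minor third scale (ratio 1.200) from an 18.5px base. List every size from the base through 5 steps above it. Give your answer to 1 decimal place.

18.5px, 22.2px, 26.6px, 32.0px, 38.4px, 46.0px

Step 0: 18.5px
Step 1: 18.5 × 1.200 = 22.2
Step 2: 18.5 × 1.200² = 26.6
Step 3: 18.5 × 1.200³ = 32.0
Step 4: 18.5 × 1.200⁴ = 38.4
Step 5: 18.5 × 1.200⁵ = 46.0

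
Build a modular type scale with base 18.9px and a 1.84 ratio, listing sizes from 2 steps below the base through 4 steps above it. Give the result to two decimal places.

5.58px, 10.27px, 18.90px, 34.78px, 63.99px, 117.74px, 216.64px

Step -2: 18.9 ÷ 1.84² = 5.58
Step -1: 18.9 ÷ 1.84 = 10.27
Step 0: 18.9px
Step 1: 18.9 × 1.84 = 34.78
Step 2: 18.9 × 1.84² = 63.99
Step 3: 18.9 × 1.84³ = 117.74
Step 4: 18.9 × 1.84⁴ = 216.64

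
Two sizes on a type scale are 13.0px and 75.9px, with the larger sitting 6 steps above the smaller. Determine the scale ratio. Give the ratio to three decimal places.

1.342

r⁶ = 75.9 / 13.0, so r = (75.9/13.0)^(1/6).
r = 5.8385^(1/6) ≈ 1.3419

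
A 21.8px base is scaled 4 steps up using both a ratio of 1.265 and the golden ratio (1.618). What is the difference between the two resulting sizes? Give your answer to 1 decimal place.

93.6px

At 1.265: 21.8 × 1.265⁴ = 55.824px
Golden ratio: 21.8 × 1.618⁴ = 149.407px
Difference: 149.407 − 55.824 = 93.583px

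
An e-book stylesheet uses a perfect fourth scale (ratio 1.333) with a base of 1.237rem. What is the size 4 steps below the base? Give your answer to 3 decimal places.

0.392rem

1.237 ÷ 1.333⁴ = 1.237 ÷ 3.15733 ≈ 0.392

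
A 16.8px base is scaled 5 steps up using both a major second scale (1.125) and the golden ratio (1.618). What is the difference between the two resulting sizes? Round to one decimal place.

156.0px

Major second: 16.8 × 1.125⁵ = 30.274px
Golden ratio: 16.8 × 1.618⁵ = 186.295px
Difference: 186.295 − 30.274 = 156.021px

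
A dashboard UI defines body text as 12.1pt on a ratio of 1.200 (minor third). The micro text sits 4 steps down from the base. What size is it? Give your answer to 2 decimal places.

Every step multiplies by the scale ratio.
12.1 ÷ 1.200⁴ = 12.1 ÷ 2.07360 ≈ 5.84

5.84pt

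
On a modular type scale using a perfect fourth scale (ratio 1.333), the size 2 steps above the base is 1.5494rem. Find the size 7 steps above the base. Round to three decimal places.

Moving from step +2 to step +7 is 5 steps up, so multiply by r⁵.
1.5494 × 1.333⁵ = 1.5494 × 4.20873 ≈ 6.521

6.521rem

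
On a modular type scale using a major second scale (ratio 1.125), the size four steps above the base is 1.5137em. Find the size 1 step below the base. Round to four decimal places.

Moving from step +4 to step -1 is 5 steps down, so divide by r⁵.
1.5137 ÷ 1.125⁵ = 1.5137 ÷ 1.80203 ≈ 0.8400

0.8400em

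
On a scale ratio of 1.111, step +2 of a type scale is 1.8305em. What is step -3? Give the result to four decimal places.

1.0814em

1.8305 ÷ 1.111⁵ = 1.8305 ÷ 1.69266 ≈ 1.0814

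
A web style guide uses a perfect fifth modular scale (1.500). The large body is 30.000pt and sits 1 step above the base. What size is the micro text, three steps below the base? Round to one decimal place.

30.000 ÷ 1.500⁴ = 30.000 ÷ 5.06250 ≈ 5.926

5.9pt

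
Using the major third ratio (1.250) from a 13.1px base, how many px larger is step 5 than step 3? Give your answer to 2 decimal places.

Step 3: 13.1 × 1.250³ = 25.5859px
Step 5: 13.1 × 1.250⁵ = 39.9780px
Difference: 39.9780 − 25.5859 = 14.3921px

14.39px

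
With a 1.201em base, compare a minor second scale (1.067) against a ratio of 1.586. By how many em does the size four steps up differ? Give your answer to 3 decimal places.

6.042em

Minor second: 1.201 × 1.067⁴ = 1.55668em
At 1.586: 1.201 × 1.586⁴ = 7.59899em
Difference: 7.59899 − 1.55668 = 6.04231em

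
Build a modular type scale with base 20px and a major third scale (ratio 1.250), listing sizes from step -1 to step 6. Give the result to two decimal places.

Step -1: 20.0 ÷ 1.250 = 16.00
Step 0: 20px
Step 1: 20.0 × 1.250 = 25.00
Step 2: 20.0 × 1.250² = 31.25
Step 3: 20.0 × 1.250³ = 39.06
Step 4: 20.0 × 1.250⁴ = 48.83
Step 5: 20.0 × 1.250⁵ = 61.04
Step 6: 20.0 × 1.250⁶ = 76.29

16.00px, 20.00px, 25.00px, 31.25px, 39.06px, 48.83px, 61.04px, 76.29px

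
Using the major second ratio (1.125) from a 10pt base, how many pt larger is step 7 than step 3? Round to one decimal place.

Step 3: 10.0 × 1.125³ = 14.238pt
Step 7: 10.0 × 1.125⁷ = 22.807pt
Difference: 22.807 − 14.238 = 8.569pt

8.6pt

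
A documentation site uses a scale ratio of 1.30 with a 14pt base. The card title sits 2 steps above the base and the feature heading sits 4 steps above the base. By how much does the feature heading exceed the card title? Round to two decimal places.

Step 2: 14.0 × 1.30² = 23.6600pt
Step 4: 14.0 × 1.30⁴ = 39.9854pt
Difference: 39.9854 − 23.6600 = 16.3254pt

16.33pt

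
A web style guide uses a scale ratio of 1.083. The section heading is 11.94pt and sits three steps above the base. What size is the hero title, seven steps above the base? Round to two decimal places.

11.94 × 1.083⁴ = 11.94 × 1.37567 ≈ 16.425

16.43pt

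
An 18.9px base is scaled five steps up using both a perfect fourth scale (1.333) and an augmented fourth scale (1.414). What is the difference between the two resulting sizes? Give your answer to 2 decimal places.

Perfect fourth: 18.9 × 1.333⁵ = 79.5449px
Augmented fourth: 18.9 × 1.414⁵ = 106.8338px
Difference: 106.8338 − 79.5449 = 27.2889px

27.29px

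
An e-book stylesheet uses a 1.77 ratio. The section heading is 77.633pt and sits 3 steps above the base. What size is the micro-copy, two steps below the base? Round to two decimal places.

4.47pt

77.633 ÷ 1.77⁵ = 77.633 ÷ 17.37266 ≈ 4.469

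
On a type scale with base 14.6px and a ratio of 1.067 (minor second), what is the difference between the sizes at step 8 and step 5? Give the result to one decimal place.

4.3px

Step 5: 14.6 × 1.067⁵ = 20.192px
Step 8: 14.6 × 1.067⁸ = 24.528px
Difference: 24.528 − 20.192 = 4.336px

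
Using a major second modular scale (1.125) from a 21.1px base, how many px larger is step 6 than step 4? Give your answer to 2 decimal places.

8.98px

Step 4: 21.1 × 1.125⁴ = 33.7981px
Step 6: 21.1 × 1.125⁶ = 42.7757px
Difference: 42.7757 − 33.7981 = 8.9776px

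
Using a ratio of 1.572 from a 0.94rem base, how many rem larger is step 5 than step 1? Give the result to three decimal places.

Step 1: 0.94 × 1.572 = 1.47768rem
Step 5: 0.94 × 1.572⁵ = 9.02382rem
Difference: 9.02382 − 1.47768 = 7.54614rem

7.546rem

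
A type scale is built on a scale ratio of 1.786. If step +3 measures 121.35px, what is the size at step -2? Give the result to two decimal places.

121.35 ÷ 1.786⁵ = 121.35 ÷ 18.17219 ≈ 6.678

6.68px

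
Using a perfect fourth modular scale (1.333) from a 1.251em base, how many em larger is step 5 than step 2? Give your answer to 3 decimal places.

Step 2: 1.251 × 1.333² = 2.22289em
Step 5: 1.251 × 1.333⁵ = 5.26512em
Difference: 5.26512 − 2.22289 = 3.04223em

3.042em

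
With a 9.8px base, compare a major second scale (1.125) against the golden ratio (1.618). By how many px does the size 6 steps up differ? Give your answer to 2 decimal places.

155.96px

Major second: 9.8 × 1.125⁶ = 19.8674px
Golden ratio: 9.8 × 1.618⁶ = 175.8317px
Difference: 175.8317 − 19.8674 = 155.9643px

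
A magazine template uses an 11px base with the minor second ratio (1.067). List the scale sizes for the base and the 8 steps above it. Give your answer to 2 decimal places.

11.00px, 11.74px, 12.52px, 13.36px, 14.26px, 15.21px, 16.23px, 17.32px, 18.48px

Step 0: 11px
Step 1: 11.0 × 1.067 = 11.74
Step 2: 11.0 × 1.067² = 12.52
Step 3: 11.0 × 1.067³ = 13.36
Step 4: 11.0 × 1.067⁴ = 14.26
Step 5: 11.0 × 1.067⁵ = 15.21
Step 6: 11.0 × 1.067⁶ = 16.23
Step 7: 11.0 × 1.067⁷ = 17.32
Step 8: 11.0 × 1.067⁸ = 18.48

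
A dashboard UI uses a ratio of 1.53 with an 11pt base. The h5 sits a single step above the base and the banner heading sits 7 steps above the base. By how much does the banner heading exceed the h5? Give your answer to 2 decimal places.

199.06pt

Step 1: 11.0 × 1.53 = 16.8300pt
Step 7: 11.0 × 1.53⁷ = 215.8901pt
Difference: 215.8901 − 16.8300 = 199.0601pt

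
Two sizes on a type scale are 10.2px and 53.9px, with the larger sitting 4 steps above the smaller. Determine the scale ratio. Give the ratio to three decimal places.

r⁴ = 53.9 / 10.2, so r = (53.9/10.2)^(1/4).
r = 5.2843^(1/4) ≈ 1.5162

1.516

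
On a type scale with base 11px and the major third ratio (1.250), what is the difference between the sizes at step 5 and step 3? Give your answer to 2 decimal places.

12.08px

Step 3: 11.0 × 1.250³ = 21.4844px
Step 5: 11.0 × 1.250⁵ = 33.5693px
Difference: 33.5693 − 21.4844 = 12.0849px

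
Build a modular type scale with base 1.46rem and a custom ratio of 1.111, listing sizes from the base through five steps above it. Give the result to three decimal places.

Step 0: 1.46rem
Step 1: 1.46 × 1.111 = 1.622
Step 2: 1.46 × 1.111² = 1.802
Step 3: 1.46 × 1.111³ = 2.002
Step 4: 1.46 × 1.111⁴ = 2.224
Step 5: 1.46 × 1.111⁵ = 2.471

1.460rem, 1.622rem, 1.802rem, 2.002rem, 2.224rem, 2.471rem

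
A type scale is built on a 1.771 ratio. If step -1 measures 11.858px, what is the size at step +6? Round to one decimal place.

Moving from step -1 to step +6 is 7 steps up, so multiply by r⁷.
11.858 × 1.771⁷ = 11.858 × 54.64242 ≈ 647.950

647.9px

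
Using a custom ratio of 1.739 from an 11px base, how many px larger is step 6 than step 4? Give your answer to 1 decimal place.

Step 4: 11.0 × 1.739⁴ = 100.598px
Step 6: 11.0 × 1.739⁶ = 304.222px
Difference: 304.222 − 100.598 = 203.624px

203.6px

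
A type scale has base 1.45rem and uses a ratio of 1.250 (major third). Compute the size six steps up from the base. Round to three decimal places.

5.531rem

Every step multiplies by the scale ratio.
1.45 × 1.250⁶ = 1.45 × 3.81470 ≈ 5.531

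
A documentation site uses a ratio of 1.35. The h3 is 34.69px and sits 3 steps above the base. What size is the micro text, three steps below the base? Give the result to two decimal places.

34.69 ÷ 1.35⁶ = 34.69 ÷ 6.05345 ≈ 5.731

5.73px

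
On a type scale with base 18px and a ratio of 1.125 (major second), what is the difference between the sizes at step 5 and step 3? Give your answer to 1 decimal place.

6.8px

Step 3: 18.0 × 1.125³ = 25.629px
Step 5: 18.0 × 1.125⁵ = 32.437px
Difference: 32.437 − 25.629 = 6.808px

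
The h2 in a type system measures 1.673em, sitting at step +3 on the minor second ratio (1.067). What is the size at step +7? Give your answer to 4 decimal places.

2.1685em

The gap is 7 − (3) = 4 steps, so the factor is 1.067^4.
1.673 × 1.067⁴ = 1.673 × 1.29616 ≈ 2.1685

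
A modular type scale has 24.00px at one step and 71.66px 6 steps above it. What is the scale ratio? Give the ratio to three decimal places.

1.200

The ratio satisfies 24.00 × r⁶ = 71.66, so r = (71.66 / 24.00)^(1/6).
r = 2.9858^(1/6) ≈ 1.2000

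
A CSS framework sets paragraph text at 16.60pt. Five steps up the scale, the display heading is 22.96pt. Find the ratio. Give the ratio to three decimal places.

1.067

The ratio satisfies 16.60 × r⁵ = 22.96, so r = (22.96 / 16.60)^(1/5).
r = 1.3831^(1/5) ≈ 1.0670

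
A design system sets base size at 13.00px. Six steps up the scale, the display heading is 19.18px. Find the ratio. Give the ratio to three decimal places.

1.067

The ratio satisfies 13.00 × r⁶ = 19.18, so r = (19.18 / 13.00)^(1/6).
r = 1.4754^(1/6) ≈ 1.0670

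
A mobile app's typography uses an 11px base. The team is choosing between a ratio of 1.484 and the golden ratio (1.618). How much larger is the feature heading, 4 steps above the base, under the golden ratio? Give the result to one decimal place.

At 1.484: 11.0 × 1.484⁴ = 53.349px
Golden ratio: 11.0 × 1.618⁴ = 75.389px
Difference: 75.389 − 53.349 = 22.040px

22.0px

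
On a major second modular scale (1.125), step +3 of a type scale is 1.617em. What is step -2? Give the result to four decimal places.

0.8973em

1.617 ÷ 1.125⁵ = 1.617 ÷ 1.80203 ≈ 0.8973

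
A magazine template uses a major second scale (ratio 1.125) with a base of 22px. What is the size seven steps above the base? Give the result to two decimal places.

Each step on a modular scale multiplies by the ratio, so the size n steps from the base is base × ratioⁿ.
22.0 × 1.125⁷ = 22.0 × 2.28070 ≈ 50.18

50.18px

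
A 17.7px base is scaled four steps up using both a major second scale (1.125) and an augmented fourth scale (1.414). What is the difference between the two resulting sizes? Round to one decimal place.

42.4px

Major second: 17.7 × 1.125⁴ = 28.352px
Augmented fourth: 17.7 × 1.414⁴ = 70.757px
Difference: 70.757 − 28.352 = 42.405px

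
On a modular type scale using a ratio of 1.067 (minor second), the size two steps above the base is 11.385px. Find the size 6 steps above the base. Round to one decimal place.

11.385 × 1.067⁴ = 11.385 × 1.29616 ≈ 14.757

14.8px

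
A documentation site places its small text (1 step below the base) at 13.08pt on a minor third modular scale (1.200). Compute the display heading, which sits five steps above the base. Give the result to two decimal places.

Moving from step -1 to step +5 is 6 steps up, so multiply by r⁶.
13.08 × 1.200⁶ = 13.08 × 2.98598 ≈ 39.057

39.06pt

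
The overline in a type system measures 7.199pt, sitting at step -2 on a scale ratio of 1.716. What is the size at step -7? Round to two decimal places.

7.199 ÷ 1.716⁵ = 7.199 ÷ 14.87943 ≈ 0.484

0.48pt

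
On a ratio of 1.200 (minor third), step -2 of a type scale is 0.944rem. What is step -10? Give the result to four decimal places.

The gap is -10 − (-2) = -8 steps, so the factor is 1.200^-8.
0.944 ÷ 1.200⁸ = 0.944 ÷ 4.29982 ≈ 0.2195

0.2195rem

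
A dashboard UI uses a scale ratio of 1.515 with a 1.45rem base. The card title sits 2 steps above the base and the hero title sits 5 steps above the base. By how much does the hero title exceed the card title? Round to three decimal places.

8.245rem

Step 2: 1.45 × 1.515² = 3.32808rem
Step 5: 1.45 × 1.515⁵ = 11.57261rem
Difference: 11.57261 − 3.32808 = 8.24453rem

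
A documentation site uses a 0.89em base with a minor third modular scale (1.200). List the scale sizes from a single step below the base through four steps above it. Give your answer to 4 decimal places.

Step -1: 0.89 ÷ 1.200 = 0.7417
Step 0: 0.89em
Step 1: 0.89 × 1.200 = 1.0680
Step 2: 0.89 × 1.200² = 1.2816
Step 3: 0.89 × 1.200³ = 1.5379
Step 4: 0.89 × 1.200⁴ = 1.8455

0.7417em, 0.8900em, 1.0680em, 1.2816em, 1.5379em, 1.8455em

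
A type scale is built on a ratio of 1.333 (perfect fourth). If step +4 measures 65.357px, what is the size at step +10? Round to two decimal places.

366.67px

Moving from step +4 to step +10 is 6 steps up, so multiply by r⁶.
65.357 × 1.333⁶ = 65.357 × 5.61023 ≈ 366.668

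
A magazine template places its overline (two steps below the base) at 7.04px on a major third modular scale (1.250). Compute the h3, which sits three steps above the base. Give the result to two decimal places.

7.04 × 1.250⁵ = 7.04 × 3.05176 ≈ 21.484

21.48px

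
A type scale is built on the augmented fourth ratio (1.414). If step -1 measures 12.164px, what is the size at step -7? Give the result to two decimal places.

The gap is -7 − (-1) = -6 steps, so the factor is 1.414^-6.
12.164 ÷ 1.414⁶ = 12.164 ÷ 7.99275 ≈ 1.522

1.52px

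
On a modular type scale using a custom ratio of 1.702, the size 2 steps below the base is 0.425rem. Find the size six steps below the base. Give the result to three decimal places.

0.425 ÷ 1.702⁴ = 0.425 ÷ 8.39147 ≈ 0.051

0.051rem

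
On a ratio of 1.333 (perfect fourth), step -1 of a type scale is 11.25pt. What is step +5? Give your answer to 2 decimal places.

11.25 × 1.333⁶ = 11.25 × 5.61023 ≈ 63.115

63.12pt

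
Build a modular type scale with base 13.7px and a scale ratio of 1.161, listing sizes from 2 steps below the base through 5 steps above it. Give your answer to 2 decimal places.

Step -2: 13.7 ÷ 1.161² = 10.16
Step -1: 13.7 ÷ 1.161 = 11.80
Step 0: 13.7px
Step 1: 13.7 × 1.161 = 15.91
Step 2: 13.7 × 1.161² = 18.47
Step 3: 13.7 × 1.161³ = 21.44
Step 4: 13.7 × 1.161⁴ = 24.89
Step 5: 13.7 × 1.161⁵ = 28.90

10.16px, 11.80px, 13.70px, 15.91px, 18.47px, 21.44px, 24.89px, 28.90px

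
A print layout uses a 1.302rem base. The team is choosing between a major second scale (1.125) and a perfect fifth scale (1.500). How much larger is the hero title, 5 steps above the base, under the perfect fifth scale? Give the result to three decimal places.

7.541rem

Major second: 1.302 × 1.125⁵ = 2.34625rem
Perfect fifth: 1.302 × 1.500⁵ = 9.88706rem
Difference: 9.88706 − 2.34625 = 7.54081rem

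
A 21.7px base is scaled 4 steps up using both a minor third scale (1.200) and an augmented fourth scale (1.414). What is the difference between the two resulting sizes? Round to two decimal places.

41.75px

Minor third: 21.7 × 1.200⁴ = 44.9971px
Augmented fourth: 21.7 × 1.414⁴ = 86.7476px
Difference: 86.7476 − 44.9971 = 41.7505px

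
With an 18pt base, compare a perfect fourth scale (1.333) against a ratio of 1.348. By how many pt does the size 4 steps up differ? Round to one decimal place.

Perfect fourth: 18.0 × 1.333⁴ = 56.832pt
At 1.348: 18.0 × 1.348⁴ = 59.434pt
Difference: 59.434 − 56.832 = 2.602pt

2.6pt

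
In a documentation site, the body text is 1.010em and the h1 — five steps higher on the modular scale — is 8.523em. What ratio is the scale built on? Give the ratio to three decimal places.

r⁵ = 8.523 / 1.010, so r = (8.523/1.010)^(1/5).
r = 8.4386^(1/5) ≈ 1.5320

1.532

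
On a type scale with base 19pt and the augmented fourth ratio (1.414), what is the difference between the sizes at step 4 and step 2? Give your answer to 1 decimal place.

38.0pt

Step 2: 19.0 × 1.414² = 37.989pt
Step 4: 19.0 × 1.414⁴ = 75.954pt
Difference: 75.954 − 37.989 = 37.965pt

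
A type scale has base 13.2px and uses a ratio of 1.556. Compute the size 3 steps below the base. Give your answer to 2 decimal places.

13.2 ÷ 1.556³ = 13.2 ÷ 3.76729 ≈ 3.50

3.50px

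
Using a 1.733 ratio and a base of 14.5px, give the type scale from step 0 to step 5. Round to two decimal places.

Step 0: 14.5px
Step 1: 14.5 × 1.733 = 25.13
Step 2: 14.5 × 1.733² = 43.55
Step 3: 14.5 × 1.733³ = 75.47
Step 4: 14.5 × 1.733⁴ = 130.79
Step 5: 14.5 × 1.733⁵ = 226.65

14.50px, 25.13px, 43.55px, 75.47px, 130.79px, 226.65px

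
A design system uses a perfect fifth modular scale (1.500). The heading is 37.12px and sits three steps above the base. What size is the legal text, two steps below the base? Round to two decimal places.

4.89px

Moving from step +3 to step -2 is 5 steps down, so divide by r⁵.
37.12 ÷ 1.500⁵ = 37.12 ÷ 7.59375 ≈ 4.888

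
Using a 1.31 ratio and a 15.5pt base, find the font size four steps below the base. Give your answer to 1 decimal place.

A modular type scale is a geometric sequence: sizeₙ = base × rⁿ.
15.5 ÷ 1.31⁴ = 15.5 ÷ 2.94500 ≈ 5.26

5.3pt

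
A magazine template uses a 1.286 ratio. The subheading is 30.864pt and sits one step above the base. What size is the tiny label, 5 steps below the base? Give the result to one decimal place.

6.8pt

30.864 ÷ 1.286⁶ = 30.864 ÷ 4.52320 ≈ 6.823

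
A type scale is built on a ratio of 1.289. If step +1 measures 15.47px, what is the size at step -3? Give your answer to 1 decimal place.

15.47 ÷ 1.289⁴ = 15.47 ÷ 2.76065 ≈ 5.604

5.6px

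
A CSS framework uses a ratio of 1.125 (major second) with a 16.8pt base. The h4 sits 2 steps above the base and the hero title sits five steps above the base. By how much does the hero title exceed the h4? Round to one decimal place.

Step 2: 16.8 × 1.125² = 21.262pt
Step 5: 16.8 × 1.125⁵ = 30.274pt
Difference: 30.274 − 21.262 = 9.012pt

9.0pt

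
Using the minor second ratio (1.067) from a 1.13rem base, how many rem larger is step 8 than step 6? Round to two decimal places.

0.23rem

Step 6: 1.13 × 1.067⁶ = 1.6675rem
Step 8: 1.13 × 1.067⁸ = 1.8984rem
Difference: 1.8984 − 1.6675 = 0.2309rem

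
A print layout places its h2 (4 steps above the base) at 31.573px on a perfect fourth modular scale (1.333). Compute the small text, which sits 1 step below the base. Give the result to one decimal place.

7.5px

31.573 ÷ 1.333⁵ = 31.573 ÷ 4.20873 ≈ 7.502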